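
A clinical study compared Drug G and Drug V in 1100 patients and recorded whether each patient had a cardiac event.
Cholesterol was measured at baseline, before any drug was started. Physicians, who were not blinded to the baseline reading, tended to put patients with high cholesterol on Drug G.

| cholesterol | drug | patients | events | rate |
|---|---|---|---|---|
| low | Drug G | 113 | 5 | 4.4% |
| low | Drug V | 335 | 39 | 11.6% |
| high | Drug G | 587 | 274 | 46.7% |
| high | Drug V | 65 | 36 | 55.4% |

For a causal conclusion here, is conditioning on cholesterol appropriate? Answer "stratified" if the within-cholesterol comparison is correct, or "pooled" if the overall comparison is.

Cholesterol is set before the drug has any effect — it is not caused by the drug — and it independently drives the outcome. That makes it a confounder, so the causal comparison is within cholesterol levels.
Within each level — low: 4.4% vs 11.6%; high: 46.7% vs 55.4% — Drug G is lower every time.

stratified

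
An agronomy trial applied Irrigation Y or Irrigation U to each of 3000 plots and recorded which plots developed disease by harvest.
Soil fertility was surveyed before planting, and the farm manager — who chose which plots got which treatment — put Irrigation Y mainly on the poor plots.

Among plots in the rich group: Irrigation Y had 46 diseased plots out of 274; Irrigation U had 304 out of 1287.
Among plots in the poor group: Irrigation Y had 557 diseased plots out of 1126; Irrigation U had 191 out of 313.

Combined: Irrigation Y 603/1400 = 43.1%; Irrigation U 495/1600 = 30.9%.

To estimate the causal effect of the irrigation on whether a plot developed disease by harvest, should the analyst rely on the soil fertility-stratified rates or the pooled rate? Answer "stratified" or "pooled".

stratified

Within every soil fertility level Irrigation Y has the lower rate, yet pooled Irrigation U does — Simpson's reversal.
Here soil fertility is a common cause — it drives both which irrigation a case falls under and the outcome. The crude comparison mixes populations; the stratum-specific rates are the causally relevant ones.
Within each level — rich: 16.8% vs 23.6%; poor: 49.5% vs 61.0% — Irrigation Y is lower every time.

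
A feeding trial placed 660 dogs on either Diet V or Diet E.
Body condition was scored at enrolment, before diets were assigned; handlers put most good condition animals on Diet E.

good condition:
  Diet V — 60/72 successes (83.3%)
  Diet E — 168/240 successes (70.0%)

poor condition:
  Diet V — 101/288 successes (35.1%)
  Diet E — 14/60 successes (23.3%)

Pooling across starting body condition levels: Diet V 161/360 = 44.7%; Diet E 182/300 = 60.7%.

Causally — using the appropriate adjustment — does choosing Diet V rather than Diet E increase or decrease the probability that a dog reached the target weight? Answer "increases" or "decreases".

increases

Diet V is higher inside every starting body condition stratum but Diet E is higher in aggregate. Whether to stratify depends on how starting body condition relates to the diet.
Starting body condition is set before the diet has any effect — it is not caused by the diet — and it independently drives the outcome. That makes it a confounder, so the causal comparison is within starting body condition levels.
Within each level — good condition: 83.3% vs 70.0%; poor condition: 35.1% vs 23.3% — Diet V is higher every time.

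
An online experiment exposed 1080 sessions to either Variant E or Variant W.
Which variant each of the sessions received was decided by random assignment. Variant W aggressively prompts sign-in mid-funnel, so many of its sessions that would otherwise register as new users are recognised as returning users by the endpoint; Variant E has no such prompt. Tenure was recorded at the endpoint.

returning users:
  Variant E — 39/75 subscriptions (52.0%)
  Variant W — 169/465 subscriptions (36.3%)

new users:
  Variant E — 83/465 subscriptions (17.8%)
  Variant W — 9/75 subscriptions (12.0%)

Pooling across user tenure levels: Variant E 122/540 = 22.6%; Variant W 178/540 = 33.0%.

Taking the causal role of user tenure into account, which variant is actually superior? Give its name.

Within every user tenure level Variant E has the higher rate, yet pooled Variant W does — Simpson's reversal.
User tenure is recorded after the variant and is itself shifted by it — it sits on the causal path from variant to outcome. Conditioning on a mediator would strip out part of the effect we want; the pooled comparison gives the total causal effect.
Pooled: Variant E 22.6% vs Variant W 33.0%; Variant W is higher overall.

Variant W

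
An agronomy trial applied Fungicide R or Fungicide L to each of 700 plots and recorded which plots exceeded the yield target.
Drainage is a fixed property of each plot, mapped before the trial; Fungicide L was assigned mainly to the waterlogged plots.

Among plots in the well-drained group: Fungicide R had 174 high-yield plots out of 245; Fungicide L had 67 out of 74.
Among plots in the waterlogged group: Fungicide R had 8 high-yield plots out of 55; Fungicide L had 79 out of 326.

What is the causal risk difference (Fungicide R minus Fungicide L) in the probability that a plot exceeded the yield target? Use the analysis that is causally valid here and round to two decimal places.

-0.14

Within every field drainage level Fungicide L has the higher rate, yet pooled Fungicide R does — Simpson's reversal.
Field drainage differs across fungicides for reasons unrelated to any effect of the fungicide itself, and it separately predicts the outcome — a classic confounder. We must compare within field drainage levels.
Adjusting over the population distribution of field drainage: 0.456·(0.710−0.905) + 0.544·(0.145−0.242) = -0.142.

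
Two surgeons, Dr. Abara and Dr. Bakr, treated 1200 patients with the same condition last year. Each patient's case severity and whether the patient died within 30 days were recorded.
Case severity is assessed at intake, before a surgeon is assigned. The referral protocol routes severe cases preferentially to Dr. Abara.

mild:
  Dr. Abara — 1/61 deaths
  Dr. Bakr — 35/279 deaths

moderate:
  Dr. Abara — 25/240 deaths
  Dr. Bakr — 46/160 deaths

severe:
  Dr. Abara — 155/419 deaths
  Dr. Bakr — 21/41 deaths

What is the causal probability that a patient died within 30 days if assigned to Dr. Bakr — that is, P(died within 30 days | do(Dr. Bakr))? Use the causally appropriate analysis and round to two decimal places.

Case severity differs across surgeons for reasons unrelated to any effect of the surgeon itself, and it separately predicts the outcome — a classic confounder. We must compare within case severity levels.
Standardising Dr. Bakr to the population case severity mix: 0.283·35/279 + 0.333·46/160 + 0.383·21/41 = 0.328.

0.33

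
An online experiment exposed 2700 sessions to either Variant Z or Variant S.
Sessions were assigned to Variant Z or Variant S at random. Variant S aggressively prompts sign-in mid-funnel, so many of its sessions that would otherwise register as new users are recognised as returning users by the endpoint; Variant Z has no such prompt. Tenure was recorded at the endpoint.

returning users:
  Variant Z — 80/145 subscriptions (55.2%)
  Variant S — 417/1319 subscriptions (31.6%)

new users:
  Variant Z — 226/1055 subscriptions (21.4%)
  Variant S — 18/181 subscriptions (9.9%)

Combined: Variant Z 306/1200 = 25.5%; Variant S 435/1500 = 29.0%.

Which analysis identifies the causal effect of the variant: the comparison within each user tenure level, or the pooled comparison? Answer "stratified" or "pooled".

pooled

The user tenure-specific comparison favours Variant Z throughout, but the pooled figures favour Variant S. The question is whether to condition on user tenure.
User tenure here is a post-treatment variable shaped by the variant; conditioning on it would introduce bias rather than remove it. The overall comparison is the causal one.
Pooled: Variant Z 25.5% vs Variant S 29.0%; Variant S is higher overall.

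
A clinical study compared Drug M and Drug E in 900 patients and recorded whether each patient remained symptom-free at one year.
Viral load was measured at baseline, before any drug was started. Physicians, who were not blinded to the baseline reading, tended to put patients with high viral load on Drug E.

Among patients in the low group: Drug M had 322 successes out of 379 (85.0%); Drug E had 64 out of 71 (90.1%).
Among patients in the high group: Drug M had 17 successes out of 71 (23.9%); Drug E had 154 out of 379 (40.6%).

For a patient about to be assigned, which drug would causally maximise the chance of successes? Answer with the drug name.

Here viral load is a common cause — it drives both which drug a case falls under and the outcome. The crude comparison mixes populations; the stratum-specific rates are the causally relevant ones.
Within each level — low: 85.0% vs 90.1%; high: 23.9% vs 40.6% — Drug E is higher every time.

Drug E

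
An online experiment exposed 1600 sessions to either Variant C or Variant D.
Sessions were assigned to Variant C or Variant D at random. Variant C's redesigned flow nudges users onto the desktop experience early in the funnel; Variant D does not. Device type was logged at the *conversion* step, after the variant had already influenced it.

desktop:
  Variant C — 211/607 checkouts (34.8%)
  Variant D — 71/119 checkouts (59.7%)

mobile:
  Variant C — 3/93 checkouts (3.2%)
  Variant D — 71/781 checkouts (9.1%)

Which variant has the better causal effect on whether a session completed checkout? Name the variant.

Variant C

Within every device type level Variant D has the higher rate, yet pooled Variant C does — Simpson's reversal.
The distribution of device type is itself part of what the variant does — it is an intermediate outcome. Holding it fixed would remove that part of the effect; the total effect is the pooled difference.
Pooled: Variant C 30.6% vs Variant D 15.8%; Variant C is higher overall.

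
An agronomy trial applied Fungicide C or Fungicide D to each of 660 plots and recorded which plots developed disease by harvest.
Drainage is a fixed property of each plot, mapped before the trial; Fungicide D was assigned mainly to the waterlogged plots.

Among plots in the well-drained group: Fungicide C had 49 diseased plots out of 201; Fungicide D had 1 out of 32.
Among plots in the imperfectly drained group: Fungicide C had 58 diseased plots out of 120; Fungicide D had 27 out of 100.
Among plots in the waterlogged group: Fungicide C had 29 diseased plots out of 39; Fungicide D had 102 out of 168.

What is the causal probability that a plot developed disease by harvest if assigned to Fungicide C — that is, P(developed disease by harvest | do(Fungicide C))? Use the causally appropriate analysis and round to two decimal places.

The field drainage-specific comparison favours Fungicide D throughout, but the pooled figures favour Fungicide C. The question is whether to condition on field drainage.
Since field drainage is a pre-existing factor (not a product of the fungicide) and it affects the outcome on its own, it is a confounder. The stratified rates, not the pooled rate, identify the causal effect.
Standardising Fungicide C to the population field drainage mix: 0.353·49/201 + 0.333·58/120 + 0.314·29/39 = 0.480.

0.48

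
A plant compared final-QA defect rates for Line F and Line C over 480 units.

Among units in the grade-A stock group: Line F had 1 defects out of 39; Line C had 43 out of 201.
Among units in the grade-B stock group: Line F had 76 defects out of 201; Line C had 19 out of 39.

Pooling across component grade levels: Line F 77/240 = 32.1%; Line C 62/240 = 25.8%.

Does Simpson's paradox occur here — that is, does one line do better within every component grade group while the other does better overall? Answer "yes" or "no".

yes

Within each component grade level (grade-A stock 2.6% vs 21.4%; grade-B stock 37.8% vs 48.7%), Line F has the lower rate every time. Pooled: 32.1% vs 25.8% — Line C has the lower rate overall. The two comparisons disagree.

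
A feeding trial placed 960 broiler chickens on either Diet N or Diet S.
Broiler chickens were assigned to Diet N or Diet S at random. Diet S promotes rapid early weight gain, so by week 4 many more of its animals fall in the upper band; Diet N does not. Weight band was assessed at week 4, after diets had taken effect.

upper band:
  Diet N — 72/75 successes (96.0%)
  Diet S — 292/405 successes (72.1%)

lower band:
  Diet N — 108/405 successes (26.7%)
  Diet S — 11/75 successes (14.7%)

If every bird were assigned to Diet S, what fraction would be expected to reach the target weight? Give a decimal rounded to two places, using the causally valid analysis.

0.63

The stratified and pooled comparisons disagree (Diet N wins within each week-4 weight band; Diet S wins overall), so the answer turns on the causal role of week-4 weight band.
Because the diet influences week-4 weight band, week-4 weight band is a post-treatment mediator, not a confounder. Stratifying on it would bias the estimate; the causal effect is the crude pooled difference.
So P(outcome | do(Diet S)) is just the pooled rate for Diet S: 303/480 = 0.631.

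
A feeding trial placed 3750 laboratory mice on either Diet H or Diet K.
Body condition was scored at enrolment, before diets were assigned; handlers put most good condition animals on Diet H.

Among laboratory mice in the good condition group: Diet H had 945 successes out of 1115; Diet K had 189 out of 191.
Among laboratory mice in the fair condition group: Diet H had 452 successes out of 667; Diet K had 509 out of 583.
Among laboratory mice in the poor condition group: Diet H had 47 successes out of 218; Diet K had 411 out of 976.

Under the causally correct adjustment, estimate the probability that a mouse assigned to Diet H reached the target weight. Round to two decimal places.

0.59

The starting body condition-specific comparison favours Diet K throughout, but the pooled figures favour Diet H. The question is whether to condition on starting body condition.
Here starting body condition is a common cause — it drives both which diet a case falls under and the outcome. The crude comparison mixes populations; the stratum-specific rates are the causally relevant ones.
Standardising Diet H to the population starting body condition mix: 0.348·945/1115 + 0.333·452/667 + 0.318·47/218 = 0.590.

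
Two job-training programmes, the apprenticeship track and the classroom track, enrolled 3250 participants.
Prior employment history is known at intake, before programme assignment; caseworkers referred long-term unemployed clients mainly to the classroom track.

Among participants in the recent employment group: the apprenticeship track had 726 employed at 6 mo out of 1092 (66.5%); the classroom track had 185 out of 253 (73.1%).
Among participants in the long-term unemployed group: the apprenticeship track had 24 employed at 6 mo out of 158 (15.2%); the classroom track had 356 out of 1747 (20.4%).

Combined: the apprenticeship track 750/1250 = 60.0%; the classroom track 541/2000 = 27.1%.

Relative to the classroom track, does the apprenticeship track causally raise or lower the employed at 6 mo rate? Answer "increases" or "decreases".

decreases

the classroom track is higher inside every prior employment history stratum but the apprenticeship track is higher in aggregate. Whether to stratify depends on how prior employment history relates to the programme.
Here prior employment history is a common cause — it drives both which programme a case falls under and the outcome. The crude comparison mixes populations; the stratum-specific rates are the causally relevant ones.
Within each level — recent employment: 66.5% vs 73.1%; long-term unemployed: 15.2% vs 20.4% — the classroom track is higher every time.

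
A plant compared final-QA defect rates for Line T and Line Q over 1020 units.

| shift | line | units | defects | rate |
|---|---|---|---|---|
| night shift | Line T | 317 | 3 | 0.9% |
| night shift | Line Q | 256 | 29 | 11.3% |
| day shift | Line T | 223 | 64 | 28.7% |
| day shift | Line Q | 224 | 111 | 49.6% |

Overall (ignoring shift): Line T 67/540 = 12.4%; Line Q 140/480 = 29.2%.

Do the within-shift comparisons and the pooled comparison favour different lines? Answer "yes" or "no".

Within each shift level (night shift 0.9% vs 11.3%; day shift 28.7% vs 49.6%), Line T has the lower rate every time. Pooled: 12.4% vs 29.2% — Line T has the lower rate overall. They agree.

no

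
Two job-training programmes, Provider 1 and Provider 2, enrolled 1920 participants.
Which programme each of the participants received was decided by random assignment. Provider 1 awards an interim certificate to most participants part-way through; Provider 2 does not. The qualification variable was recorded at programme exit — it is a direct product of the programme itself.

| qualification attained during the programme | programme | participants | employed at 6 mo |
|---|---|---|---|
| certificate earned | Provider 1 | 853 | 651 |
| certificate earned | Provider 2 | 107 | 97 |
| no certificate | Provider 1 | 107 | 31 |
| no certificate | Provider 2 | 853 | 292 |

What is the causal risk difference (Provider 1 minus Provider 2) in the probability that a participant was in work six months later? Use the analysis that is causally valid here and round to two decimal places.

Qualification attained during the programme is downstream of the programme. One should not condition on a consequence of treatment, so the overall rates are the right comparison.
The causal difference is the pooled difference: 0.710 − 0.405 = +0.305.

+0.31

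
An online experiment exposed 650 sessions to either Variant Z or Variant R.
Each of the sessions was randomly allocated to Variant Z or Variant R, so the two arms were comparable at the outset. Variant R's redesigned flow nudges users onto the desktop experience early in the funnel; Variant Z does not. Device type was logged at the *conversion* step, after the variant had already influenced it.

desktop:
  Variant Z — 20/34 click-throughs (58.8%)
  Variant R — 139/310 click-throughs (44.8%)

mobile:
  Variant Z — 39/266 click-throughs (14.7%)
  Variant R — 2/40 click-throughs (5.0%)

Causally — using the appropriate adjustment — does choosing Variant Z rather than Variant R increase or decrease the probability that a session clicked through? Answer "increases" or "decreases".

The distribution of device type is itself part of what the variant does — it is an intermediate outcome. Holding it fixed would remove that part of the effect; the total effect is the pooled difference.
Pooled: Variant Z 19.7% vs Variant R 40.3%; Variant R is higher overall.

decreases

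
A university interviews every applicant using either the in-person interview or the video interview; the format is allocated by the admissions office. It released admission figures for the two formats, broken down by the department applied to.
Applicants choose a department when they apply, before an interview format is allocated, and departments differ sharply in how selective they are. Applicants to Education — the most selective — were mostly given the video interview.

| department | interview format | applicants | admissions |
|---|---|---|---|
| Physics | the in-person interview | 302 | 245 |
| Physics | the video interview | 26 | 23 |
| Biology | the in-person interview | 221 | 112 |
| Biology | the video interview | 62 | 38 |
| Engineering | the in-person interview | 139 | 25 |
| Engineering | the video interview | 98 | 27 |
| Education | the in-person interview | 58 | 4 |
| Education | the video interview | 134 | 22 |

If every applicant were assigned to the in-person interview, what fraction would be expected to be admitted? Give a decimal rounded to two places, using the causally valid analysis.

The stratified and pooled comparisons disagree (the video interview wins within each department; the in-person interview wins overall), so the answer turns on the causal role of department.
Department is set before the interview format has any effect — it is not caused by the interview format — and it independently drives the outcome. That makes it a confounder, so the causal comparison is within department levels.
Standardising the in-person interview to the population department mix: 0.315·245/302 + 0.272·112/221 + 0.228·25/139 + 0.185·4/58 = 0.447.

0.45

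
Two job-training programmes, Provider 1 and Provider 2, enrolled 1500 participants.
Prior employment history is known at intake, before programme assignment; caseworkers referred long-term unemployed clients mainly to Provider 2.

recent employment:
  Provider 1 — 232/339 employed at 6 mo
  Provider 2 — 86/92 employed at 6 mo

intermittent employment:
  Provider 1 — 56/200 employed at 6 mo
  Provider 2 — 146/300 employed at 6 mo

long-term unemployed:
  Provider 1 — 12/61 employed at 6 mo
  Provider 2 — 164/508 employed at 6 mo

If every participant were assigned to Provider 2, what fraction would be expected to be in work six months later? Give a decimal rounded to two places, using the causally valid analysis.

0.55

Prior employment history is set before the programme has any effect — it is not caused by the programme — and it independently drives the outcome. That makes it a confounder, so the causal comparison is within prior employment history levels.
Standardising Provider 2 to the population prior employment history mix: 0.287·86/92 + 0.333·146/300 + 0.379·164/508 = 0.553.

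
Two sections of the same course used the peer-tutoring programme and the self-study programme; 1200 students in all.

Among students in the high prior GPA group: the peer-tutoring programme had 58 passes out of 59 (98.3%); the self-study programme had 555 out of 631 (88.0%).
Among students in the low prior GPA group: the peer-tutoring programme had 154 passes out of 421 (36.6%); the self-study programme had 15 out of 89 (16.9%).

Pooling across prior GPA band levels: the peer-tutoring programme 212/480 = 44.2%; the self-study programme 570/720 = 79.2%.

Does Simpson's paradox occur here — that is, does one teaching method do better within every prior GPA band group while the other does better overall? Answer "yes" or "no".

yes

Within each prior GPA band level (high prior GPA 98.3% vs 88.0%; low prior GPA 36.6% vs 16.9%), the peer-tutoring programme has the higher rate every time. Pooled: 44.2% vs 79.2% — the self-study programme has the higher rate overall. The two comparisons disagree.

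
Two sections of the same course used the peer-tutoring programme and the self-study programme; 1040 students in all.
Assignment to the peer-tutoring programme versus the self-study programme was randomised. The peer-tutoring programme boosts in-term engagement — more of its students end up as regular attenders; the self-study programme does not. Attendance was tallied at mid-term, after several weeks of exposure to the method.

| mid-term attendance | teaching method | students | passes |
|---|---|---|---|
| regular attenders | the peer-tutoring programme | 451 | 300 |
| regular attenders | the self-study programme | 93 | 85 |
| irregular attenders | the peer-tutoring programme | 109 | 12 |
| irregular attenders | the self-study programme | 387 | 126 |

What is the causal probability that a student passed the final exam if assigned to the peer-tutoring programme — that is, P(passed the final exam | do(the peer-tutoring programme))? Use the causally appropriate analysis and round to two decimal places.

the self-study programme is higher inside every mid-term attendance stratum but the peer-tutoring programme is higher in aggregate. Whether to stratify depends on how mid-term attendance relates to the teaching method.
Mid-term attendance is downstream of the teaching method. One should not condition on a consequence of treatment, so the overall rates are the right comparison.
So P(outcome | do(the peer-tutoring programme)) is just the pooled rate for the peer-tutoring programme: 312/560 = 0.557.

0.56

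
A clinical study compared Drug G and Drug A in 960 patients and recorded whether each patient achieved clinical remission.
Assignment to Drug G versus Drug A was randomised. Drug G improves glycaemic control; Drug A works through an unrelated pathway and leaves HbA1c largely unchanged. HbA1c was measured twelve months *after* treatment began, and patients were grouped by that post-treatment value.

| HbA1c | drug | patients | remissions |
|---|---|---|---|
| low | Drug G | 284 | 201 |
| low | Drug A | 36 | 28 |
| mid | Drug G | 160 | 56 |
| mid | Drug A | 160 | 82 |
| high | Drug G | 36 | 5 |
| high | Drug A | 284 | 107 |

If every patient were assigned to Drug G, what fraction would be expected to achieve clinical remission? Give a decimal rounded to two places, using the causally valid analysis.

0.55

HbA1c here is a post-treatment variable shaped by the drug; conditioning on it would introduce bias rather than remove it. The overall comparison is the causal one.
So P(outcome | do(Drug G)) is just the pooled rate for Drug G: 262/480 = 0.546.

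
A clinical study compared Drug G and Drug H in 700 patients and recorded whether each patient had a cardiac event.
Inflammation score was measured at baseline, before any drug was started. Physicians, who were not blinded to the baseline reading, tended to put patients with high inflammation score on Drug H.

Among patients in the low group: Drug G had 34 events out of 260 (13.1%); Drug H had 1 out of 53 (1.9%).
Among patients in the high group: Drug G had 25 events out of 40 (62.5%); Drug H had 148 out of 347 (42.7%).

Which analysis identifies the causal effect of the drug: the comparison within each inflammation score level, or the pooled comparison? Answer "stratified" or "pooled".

stratified

Inflammation score differs across drugs for reasons unrelated to any effect of the drug itself, and it separately predicts the outcome — a classic confounder. We must compare within inflammation score levels.
Within each level — low: 13.1% vs 1.9%; high: 62.5% vs 42.7% — Drug H is lower every time.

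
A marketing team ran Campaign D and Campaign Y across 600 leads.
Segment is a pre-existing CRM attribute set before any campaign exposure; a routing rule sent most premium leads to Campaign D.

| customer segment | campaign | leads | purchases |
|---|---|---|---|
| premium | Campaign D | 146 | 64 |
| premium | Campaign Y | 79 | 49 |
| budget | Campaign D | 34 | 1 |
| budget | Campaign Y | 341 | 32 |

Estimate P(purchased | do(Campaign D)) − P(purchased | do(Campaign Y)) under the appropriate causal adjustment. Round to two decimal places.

Within every customer segment level Campaign Y has the higher rate, yet pooled Campaign D does — Simpson's reversal.
Since customer segment is a pre-existing factor (not a product of the campaign) and it affects the outcome on its own, it is a confounder. The stratified rates, not the pooled rate, identify the causal effect.
Adjusting over the population distribution of customer segment: 0.375·(0.438−0.620) + 0.625·(0.029−0.094) = -0.108.

-0.11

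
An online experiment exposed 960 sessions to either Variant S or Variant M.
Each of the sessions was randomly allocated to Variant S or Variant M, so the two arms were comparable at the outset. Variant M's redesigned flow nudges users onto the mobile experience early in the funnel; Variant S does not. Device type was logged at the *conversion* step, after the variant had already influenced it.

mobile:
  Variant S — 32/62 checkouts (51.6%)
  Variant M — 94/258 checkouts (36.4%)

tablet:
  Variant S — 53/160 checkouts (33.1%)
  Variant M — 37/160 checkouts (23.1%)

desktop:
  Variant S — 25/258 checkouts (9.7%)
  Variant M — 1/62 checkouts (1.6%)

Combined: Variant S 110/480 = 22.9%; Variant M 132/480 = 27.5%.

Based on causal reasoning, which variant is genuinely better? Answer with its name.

Variant S is higher inside every device type stratum but Variant M is higher in aggregate. Whether to stratify depends on how device type relates to the variant.
Stratifying would compare variants among sessions the variants themselves sorted into device type groups — a form of selection on an intermediate. The unconditioned pooled rates give the total causal effect.
Pooled: Variant S 22.9% vs Variant M 27.5%; Variant M is higher overall.

Variant M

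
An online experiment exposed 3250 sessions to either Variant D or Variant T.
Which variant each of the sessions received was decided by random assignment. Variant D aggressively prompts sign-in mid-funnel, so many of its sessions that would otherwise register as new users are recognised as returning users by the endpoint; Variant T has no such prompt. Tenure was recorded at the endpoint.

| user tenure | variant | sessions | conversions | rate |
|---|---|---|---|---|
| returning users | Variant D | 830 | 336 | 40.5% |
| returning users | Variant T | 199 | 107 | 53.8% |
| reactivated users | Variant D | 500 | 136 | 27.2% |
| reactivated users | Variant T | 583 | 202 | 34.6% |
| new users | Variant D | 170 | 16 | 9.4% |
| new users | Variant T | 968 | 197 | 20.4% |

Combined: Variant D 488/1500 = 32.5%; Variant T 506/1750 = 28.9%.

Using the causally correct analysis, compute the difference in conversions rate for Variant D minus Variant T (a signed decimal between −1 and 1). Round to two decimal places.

+0.04

Within every user tenure level Variant T has the higher rate, yet pooled Variant D does — Simpson's reversal.
User tenure lies on the pathway variant → user tenure → outcome, so adjusting for it blocks the indirect effect. For the total causal effect of variant, use the unadjusted pooled rates.
The causal difference is the pooled difference: 0.325 − 0.289 = +0.036.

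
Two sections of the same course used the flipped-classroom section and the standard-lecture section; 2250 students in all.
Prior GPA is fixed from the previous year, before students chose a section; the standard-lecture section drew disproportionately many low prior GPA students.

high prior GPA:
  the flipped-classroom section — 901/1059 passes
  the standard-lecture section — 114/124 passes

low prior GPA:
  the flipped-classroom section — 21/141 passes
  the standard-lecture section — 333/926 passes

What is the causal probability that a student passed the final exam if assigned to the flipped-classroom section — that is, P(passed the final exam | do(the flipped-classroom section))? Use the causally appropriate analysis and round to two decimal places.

0.52

The stratified and pooled comparisons disagree (the standard-lecture section wins within each prior GPA band; the flipped-classroom section wins overall), so the answer turns on the causal role of prior GPA band.
Prior GPA band is set before the teaching method has any effect — it is not caused by the teaching method — and it independently drives the outcome. That makes it a confounder, so the causal comparison is within prior GPA band levels.
Standardising the flipped-classroom section to the population prior GPA band mix: 0.526·901/1059 + 0.474·21/141 = 0.518.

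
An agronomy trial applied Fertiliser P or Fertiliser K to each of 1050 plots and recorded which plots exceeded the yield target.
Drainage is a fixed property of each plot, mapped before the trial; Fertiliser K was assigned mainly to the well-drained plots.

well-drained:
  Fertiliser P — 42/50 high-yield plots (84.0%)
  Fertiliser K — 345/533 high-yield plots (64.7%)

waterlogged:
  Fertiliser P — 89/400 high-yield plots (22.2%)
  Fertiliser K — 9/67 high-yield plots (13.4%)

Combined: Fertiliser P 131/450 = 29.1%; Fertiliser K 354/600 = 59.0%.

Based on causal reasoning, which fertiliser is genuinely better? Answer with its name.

Fertiliser P

The stratified and pooled comparisons disagree (Fertiliser P wins within each field drainage; Fertiliser K wins overall), so the answer turns on the causal role of field drainage.
Field drainage differs across fertilisers for reasons unrelated to any effect of the fertiliser itself, and it separately predicts the outcome — a classic confounder. We must compare within field drainage levels.
Within each level — well-drained: 84.0% vs 64.7%; waterlogged: 22.2% vs 13.4% — Fertiliser P is higher every time.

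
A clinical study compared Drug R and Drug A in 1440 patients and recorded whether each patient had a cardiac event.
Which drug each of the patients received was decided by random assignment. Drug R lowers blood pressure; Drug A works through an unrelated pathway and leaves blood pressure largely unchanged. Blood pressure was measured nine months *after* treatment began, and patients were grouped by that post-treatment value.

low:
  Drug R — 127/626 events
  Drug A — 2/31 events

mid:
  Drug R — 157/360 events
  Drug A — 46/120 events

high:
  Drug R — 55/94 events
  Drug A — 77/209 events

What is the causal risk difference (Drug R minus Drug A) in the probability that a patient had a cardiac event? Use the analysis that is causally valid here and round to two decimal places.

-0.03

Blood pressure lies on the pathway drug → blood pressure → outcome, so adjusting for it blocks the indirect effect. For the total causal effect of drug, use the unadjusted pooled rates.
The causal difference is the pooled difference: 0.314 − 0.347 = -0.033.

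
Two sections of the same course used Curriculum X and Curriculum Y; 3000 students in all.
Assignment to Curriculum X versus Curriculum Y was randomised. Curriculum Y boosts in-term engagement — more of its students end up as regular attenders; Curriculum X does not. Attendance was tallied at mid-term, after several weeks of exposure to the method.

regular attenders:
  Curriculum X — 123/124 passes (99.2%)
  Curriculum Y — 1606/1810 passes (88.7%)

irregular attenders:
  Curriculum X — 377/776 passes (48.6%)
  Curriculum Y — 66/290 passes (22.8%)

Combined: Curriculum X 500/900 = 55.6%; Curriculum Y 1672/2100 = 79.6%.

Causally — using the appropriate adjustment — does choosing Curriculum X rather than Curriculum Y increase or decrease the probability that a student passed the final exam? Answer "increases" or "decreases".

Curriculum X is higher inside every mid-term attendance stratum but Curriculum Y is higher in aggregate. Whether to stratify depends on how mid-term attendance relates to the teaching method.
The distribution of mid-term attendance is itself part of what the teaching method does — it is an intermediate outcome. Holding it fixed would remove that part of the effect; the total effect is the pooled difference.
Pooled: Curriculum X 55.6% vs Curriculum Y 79.6%; Curriculum Y is higher overall.

decreases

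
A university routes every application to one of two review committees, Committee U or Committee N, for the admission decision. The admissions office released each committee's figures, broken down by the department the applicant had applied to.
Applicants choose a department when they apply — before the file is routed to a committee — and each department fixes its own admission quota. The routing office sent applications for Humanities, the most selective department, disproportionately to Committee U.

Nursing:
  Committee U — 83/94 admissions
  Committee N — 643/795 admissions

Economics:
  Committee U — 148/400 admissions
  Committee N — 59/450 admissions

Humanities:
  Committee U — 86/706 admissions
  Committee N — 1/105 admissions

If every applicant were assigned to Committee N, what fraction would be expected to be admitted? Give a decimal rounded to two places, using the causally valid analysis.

0.33

Department differs across review committees for reasons unrelated to any effect of the review committee itself, and it separately predicts the outcome — a classic confounder. We must compare within department levels.
Standardising Committee N to the population department mix: 0.349·643/795 + 0.333·59/450 + 0.318·1/105 = 0.329.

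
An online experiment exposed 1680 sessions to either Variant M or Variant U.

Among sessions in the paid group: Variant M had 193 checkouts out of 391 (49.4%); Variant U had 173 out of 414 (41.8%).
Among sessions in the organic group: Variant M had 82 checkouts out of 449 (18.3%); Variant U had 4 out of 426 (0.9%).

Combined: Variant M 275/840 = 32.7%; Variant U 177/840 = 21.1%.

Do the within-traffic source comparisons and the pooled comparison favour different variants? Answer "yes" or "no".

no

Within each traffic source level (paid 49.4% vs 41.8%; organic 18.3% vs 0.9%), Variant M has the higher rate every time. Pooled: 32.7% vs 21.1% — Variant M has the higher rate overall. They agree.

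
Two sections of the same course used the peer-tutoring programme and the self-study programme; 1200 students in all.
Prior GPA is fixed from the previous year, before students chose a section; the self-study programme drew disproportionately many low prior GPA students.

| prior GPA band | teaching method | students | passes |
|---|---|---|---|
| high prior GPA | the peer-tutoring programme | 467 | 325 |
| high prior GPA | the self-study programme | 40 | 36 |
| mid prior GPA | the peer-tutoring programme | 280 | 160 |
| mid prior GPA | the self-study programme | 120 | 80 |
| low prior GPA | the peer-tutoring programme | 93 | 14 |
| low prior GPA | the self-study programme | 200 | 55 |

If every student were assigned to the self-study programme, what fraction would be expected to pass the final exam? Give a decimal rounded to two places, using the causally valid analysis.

0.67

Prior GPA band is set before the teaching method has any effect — it is not caused by the teaching method — and it independently drives the outcome. That makes it a confounder, so the causal comparison is within prior GPA band levels.
Standardising the self-study programme to the population prior GPA band mix: 0.422·36/40 + 0.333·80/120 + 0.244·55/200 = 0.670.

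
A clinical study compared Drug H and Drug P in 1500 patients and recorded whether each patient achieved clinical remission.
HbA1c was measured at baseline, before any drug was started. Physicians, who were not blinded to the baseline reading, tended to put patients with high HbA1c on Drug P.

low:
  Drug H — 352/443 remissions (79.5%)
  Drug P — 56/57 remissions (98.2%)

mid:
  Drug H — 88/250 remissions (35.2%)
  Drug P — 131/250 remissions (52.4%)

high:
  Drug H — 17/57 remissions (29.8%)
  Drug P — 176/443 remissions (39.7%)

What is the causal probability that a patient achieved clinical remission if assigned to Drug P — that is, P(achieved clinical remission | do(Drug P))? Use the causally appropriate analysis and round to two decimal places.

0.63

Nothing the drug does changes HbA1c; the imbalance is an allocation artefact. With HbA1c also predicting the outcome, the pooled figure is confounded, and the within-stratum comparison is the causal one.
Standardising Drug P to the population HbA1c mix: 0.333·56/57 + 0.333·131/250 + 0.333·176/443 = 0.635.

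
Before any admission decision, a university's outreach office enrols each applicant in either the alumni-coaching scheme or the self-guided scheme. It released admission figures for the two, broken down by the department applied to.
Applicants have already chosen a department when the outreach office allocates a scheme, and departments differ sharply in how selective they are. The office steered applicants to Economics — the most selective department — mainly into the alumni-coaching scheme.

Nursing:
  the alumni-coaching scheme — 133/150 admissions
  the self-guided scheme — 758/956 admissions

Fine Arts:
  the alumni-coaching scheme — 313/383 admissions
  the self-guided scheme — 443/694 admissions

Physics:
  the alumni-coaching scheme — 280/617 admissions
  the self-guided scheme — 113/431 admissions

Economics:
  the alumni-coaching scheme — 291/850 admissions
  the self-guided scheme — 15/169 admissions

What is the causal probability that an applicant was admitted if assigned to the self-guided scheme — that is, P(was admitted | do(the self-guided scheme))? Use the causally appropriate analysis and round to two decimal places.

0.45

Department differs across outreach schemes for reasons unrelated to any effect of the outreach scheme itself, and it separately predicts the outcome — a classic confounder. We must compare within department levels.
Standardising the self-guided scheme to the population department mix: 0.260·758/956 + 0.253·443/694 + 0.247·113/431 + 0.240·15/169 = 0.454.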